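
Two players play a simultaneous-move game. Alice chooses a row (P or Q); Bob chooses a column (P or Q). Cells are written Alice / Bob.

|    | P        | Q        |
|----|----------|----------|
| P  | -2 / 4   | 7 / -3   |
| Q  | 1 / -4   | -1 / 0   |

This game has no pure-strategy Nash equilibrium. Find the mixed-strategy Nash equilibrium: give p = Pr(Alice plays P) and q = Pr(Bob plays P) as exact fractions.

p = 4/11, q = 8/11

In a mixed NE each player is indifferent between their pure strategies, so the opponent's mix sets the indifference.
Bob indifferent between P and Q: p·4 + (1−p)·(-4) = p·(-3) + (1−p)·0 ⟹ (-4) + 8p = 0 + (-3)p ⟹ p = 4/11.
Alice indifferent between P and Q: q·(-2) + (1−q)·7 = q·1 + (1−q)·(-1) ⟹ 7 + (-9)q = (-1) + 2q ⟹ q = 8/11.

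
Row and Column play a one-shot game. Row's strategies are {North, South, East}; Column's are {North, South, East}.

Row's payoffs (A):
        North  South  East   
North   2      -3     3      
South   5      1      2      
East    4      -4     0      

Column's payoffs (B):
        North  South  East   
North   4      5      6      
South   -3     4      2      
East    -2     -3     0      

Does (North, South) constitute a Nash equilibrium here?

No

Holding Column at South: Row gets -3 from North but could get 1 by switching to South. Row has a profitable deviation.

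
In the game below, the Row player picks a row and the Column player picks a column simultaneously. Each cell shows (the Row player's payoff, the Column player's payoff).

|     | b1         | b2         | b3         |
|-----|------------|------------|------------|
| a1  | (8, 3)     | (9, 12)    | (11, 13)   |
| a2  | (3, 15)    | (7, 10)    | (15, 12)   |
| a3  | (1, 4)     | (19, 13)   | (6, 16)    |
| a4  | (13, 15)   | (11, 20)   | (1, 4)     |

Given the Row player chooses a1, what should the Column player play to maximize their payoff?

b3

With the Row player fixed at a1, the Column player's payoffs are: b1 → 3, b2 → 12, b3 → 13.
The maximum is 13, achieved by b3.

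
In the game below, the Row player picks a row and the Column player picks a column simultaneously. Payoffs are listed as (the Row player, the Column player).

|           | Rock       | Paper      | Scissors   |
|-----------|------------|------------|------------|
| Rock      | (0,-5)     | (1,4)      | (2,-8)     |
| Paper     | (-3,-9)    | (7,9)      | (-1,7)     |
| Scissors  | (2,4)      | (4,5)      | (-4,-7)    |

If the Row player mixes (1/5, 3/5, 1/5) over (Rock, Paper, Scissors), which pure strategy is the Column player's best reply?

Paper

Compute the Column player's expected payoff from each pure strategy against the given mix.
Rock: (1/5)·(-5) + (3/5)·(-9) + (1/5)·4 = -28/5
Paper: (1/5)·4 + (3/5)·9 + (1/5)·5 = 36/5
Scissors: (1/5)·(-8) + (3/5)·7 + (1/5)·(-7) = 6/5
Highest expected payoff is 36/5, from Paper.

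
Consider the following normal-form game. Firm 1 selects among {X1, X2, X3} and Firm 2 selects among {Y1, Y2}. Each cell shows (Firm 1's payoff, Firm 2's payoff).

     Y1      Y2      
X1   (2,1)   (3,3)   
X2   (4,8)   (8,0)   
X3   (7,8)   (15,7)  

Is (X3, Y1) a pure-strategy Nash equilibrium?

Yes

Holding Firm 2 at Y1: Firm 1 gets 7 from X3, versus 2 from X1, 4 from X2. No profitable deviation for Firm 1.
Holding Firm 1 at X3: Firm 2 gets 8 from Y1, versus 7 from Y2. No profitable deviation for Firm 2 either.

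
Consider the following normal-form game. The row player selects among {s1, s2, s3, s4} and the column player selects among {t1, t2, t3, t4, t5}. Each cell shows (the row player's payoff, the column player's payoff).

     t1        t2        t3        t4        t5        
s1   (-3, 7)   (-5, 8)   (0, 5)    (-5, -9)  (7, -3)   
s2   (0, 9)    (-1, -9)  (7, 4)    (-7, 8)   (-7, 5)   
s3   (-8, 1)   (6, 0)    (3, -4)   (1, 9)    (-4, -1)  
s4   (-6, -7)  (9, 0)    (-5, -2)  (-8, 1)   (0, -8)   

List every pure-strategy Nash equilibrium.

Find each player's best response to every opponent strategy; NE are the intersections.
The row player's best responses — vs t1: s2 (payoff 0); vs t2: s4 (payoff 9); vs t3: s2 (payoff 7); vs t4: s3 (payoff 1); vs t5: s1 (payoff 7).
The column player's best responses — vs s1: t2 (payoff 8); vs s2: t1 (payoff 9); vs s3: t4 (payoff 9); vs s4: t4 (payoff 1).
Mutual best responses occur at (s2, t1) and (s3, t4); at each, neither player gains by switching.

(s2, t1) and (s3, t4)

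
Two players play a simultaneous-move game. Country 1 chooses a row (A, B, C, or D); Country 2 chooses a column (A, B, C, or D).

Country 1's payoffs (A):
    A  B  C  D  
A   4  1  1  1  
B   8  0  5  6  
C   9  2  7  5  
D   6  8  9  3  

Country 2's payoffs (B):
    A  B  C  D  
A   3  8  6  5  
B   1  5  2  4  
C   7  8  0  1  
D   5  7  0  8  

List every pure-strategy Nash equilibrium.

Find each player's best response to every opponent strategy; NE are the intersections.
Country 1's best responses — vs A: C (payoff 9); vs B: D (payoff 8); vs C: D (payoff 9); vs D: B (payoff 6).
Country 2's best responses — vs A: B (payoff 8); vs B: B (payoff 5); vs C: B (payoff 8); vs D: D (payoff 8).
No cell has both players best-responding. For instance, Country 1's best reply to C is D, but against D Country 2 prefers D over C.

There is no pure-strategy Nash equilibrium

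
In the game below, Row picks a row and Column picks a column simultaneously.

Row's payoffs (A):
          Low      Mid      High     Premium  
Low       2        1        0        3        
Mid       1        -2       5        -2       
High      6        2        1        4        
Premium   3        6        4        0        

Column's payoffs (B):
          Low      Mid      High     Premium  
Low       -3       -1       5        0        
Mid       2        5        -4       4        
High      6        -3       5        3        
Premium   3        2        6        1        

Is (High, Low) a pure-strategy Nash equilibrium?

Yes

Holding Column at Low: Row gets 6 from High, versus 2 from Low, 1 from Mid, 3 from Premium. No profitable deviation for Row.
Holding Row at High: Column gets 6 from Low, versus -3 from Mid, 5 from High, 3 from Premium. No profitable deviation for Column either.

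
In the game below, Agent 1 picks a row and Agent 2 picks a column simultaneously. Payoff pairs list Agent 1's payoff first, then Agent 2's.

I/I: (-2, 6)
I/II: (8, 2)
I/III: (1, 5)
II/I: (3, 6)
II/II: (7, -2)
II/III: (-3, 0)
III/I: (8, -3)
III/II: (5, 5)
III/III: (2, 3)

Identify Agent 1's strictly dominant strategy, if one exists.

None

Check whether one of Agent 1's strategies beats all alternatives regardless of what the opponent does.
I is not dominant: against I, II gives 3 > -2.
II is not dominant: against I, III gives 8 > 3.
III is not dominant: against II, I gives 8 > 5.
No single strategy is best against every opponent action.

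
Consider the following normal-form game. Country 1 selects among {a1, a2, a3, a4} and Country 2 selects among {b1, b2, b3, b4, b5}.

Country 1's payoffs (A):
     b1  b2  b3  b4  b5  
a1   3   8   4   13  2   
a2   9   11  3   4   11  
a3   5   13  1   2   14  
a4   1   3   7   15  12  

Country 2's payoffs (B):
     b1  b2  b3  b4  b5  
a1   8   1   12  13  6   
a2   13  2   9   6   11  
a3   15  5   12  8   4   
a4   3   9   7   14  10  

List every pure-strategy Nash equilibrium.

A profile is a Nash equilibrium when each player is best-responding to the other.
Country 1's best responses — vs b1: a2 (payoff 9); vs b2: a3 (payoff 13); vs b3: a4 (payoff 7); vs b4: a4 (payoff 15); vs b5: a3 (payoff 14).
Country 2's best responses — vs a1: b4 (payoff 13); vs a2: b1 (payoff 13); vs a3: b1 (payoff 15); vs a4: b4 (payoff 14).
Mutual best responses occur at (a2, b1) and (a4, b4); at each, neither player gains by switching.

(a2, b1) and (a4, b4)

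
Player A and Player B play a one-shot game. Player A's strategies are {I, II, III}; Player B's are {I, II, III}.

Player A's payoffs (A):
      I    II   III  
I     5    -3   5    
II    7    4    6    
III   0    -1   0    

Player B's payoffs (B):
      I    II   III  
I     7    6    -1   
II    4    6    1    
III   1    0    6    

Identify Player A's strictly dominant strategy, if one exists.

II

A strategy is strictly dominant if it gives Player A a strictly higher payoff than every other strategy, against every choice by the opponent.
II strictly dominates: vs I: 7 > each of {5, 0}; vs II: 4 > each of {-3, -1}; vs III: 6 > each of {5, 0}.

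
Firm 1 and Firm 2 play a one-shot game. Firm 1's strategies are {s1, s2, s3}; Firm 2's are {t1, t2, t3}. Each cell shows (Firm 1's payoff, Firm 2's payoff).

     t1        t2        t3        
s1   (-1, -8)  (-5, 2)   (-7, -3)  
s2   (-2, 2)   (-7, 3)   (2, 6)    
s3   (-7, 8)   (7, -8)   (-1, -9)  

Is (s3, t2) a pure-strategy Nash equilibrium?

No

Holding Firm 2 at t2: Firm 1 gets 7 from s3, versus -5 from s1, -7 from s2. No profitable deviation for Firm 1.
Holding Firm 1 at s3: Firm 2 gets -8 from t2 but could get 8 by switching to t1. Firm 2 has a profitable deviation.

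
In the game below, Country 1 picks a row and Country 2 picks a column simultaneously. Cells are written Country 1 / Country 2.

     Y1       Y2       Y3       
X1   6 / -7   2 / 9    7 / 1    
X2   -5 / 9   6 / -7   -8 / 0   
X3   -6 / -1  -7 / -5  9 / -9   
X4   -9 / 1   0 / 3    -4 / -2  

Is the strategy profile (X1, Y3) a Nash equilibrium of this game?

No

Holding Country 2 at Y3: Country 1 gets 7 from X1 but could get 9 by switching to X3. Country 1 has a profitable deviation.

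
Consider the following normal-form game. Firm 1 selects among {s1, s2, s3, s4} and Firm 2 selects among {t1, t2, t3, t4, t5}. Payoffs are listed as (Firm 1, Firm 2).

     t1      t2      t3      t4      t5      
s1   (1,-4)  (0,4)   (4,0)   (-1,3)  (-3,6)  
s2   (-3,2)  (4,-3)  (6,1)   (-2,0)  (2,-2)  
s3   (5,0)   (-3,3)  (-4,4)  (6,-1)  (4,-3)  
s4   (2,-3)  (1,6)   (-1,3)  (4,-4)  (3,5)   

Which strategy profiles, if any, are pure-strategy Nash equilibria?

Check mutual best responses: a cell is a NE iff neither player can gain by unilaterally deviating.
Firm 1's best responses — vs t1: s3 (payoff 5); vs t2: s2 (payoff 4); vs t3: s2 (payoff 6); vs t4: s3 (payoff 6); vs t5: s3 (payoff 4).
Firm 2's best responses — vs s1: t5 (payoff 6); vs s2: t1 (payoff 2); vs s3: t3 (payoff 4); vs s4: t2 (payoff 6).
No cell has both players best-responding. For instance, Firm 1's best reply to t1 is s3, but against s3 Firm 2 prefers t3 over t1.

None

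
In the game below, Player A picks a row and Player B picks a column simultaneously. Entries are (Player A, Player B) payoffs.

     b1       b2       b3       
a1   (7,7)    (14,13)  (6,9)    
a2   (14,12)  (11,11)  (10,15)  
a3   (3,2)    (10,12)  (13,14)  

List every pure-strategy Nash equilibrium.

Find each player's best response to every opponent strategy; NE are the intersections.
Player A's best responses — vs b1: a2 (payoff 14); vs b2: a1 (payoff 14); vs b3: a3 (payoff 13).
Player B's best responses — vs a1: b2 (payoff 13); vs a2: b3 (payoff 15); vs a3: b3 (payoff 14).
Mutual best responses occur at (a1, b2) and (a3, b3); at each, neither player gains by switching.

(a1, b2) and (a3, b3)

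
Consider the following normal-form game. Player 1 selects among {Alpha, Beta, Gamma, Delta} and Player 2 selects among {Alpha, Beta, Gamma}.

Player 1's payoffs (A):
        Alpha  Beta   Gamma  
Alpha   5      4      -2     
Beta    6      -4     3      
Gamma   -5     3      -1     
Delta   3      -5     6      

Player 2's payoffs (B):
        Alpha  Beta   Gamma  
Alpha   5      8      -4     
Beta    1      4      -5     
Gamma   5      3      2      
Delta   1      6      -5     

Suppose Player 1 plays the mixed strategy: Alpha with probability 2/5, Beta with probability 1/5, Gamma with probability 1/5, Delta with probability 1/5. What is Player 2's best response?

Player 2's best reply maximizes expected payoff against the mix.
Alpha: (2/5)·5 + (1/5)·1 + (1/5)·5 + (1/5)·1 = 17/5
Beta: (2/5)·8 + (1/5)·4 + (1/5)·3 + (1/5)·6 = 29/5
Gamma: (2/5)·(-4) + (1/5)·(-5) + (1/5)·2 + (1/5)·(-5) = -16/5
Highest expected payoff is 29/5, from Beta.

Beta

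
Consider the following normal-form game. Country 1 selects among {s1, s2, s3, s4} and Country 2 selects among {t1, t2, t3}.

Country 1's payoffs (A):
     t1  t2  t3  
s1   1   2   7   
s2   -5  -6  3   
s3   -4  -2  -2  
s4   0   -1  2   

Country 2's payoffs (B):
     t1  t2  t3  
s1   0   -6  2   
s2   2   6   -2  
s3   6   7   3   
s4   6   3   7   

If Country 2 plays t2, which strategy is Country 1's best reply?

s1

With Country 2 fixed at t2, Country 1's payoffs are: s1 → 2, s2 → -6, s3 → -2, s4 → -1.
The maximum is 2, achieved by s1.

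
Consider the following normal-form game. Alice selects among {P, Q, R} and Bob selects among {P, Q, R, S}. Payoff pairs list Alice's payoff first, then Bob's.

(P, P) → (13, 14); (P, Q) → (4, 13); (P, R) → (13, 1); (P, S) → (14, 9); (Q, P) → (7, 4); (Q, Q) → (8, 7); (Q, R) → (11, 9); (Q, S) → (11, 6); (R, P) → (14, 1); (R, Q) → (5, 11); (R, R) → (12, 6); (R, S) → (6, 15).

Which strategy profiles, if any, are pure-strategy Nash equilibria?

No pure-strategy Nash equilibrium

Find each player's best response to every opponent strategy; NE are the intersections.
Alice's best responses — vs P: R (payoff 14); vs Q: Q (payoff 8); vs R: P (payoff 13); vs S: P (payoff 14).
Bob's best responses — vs P: P (payoff 14); vs Q: R (payoff 9); vs R: S (payoff 15).
No cell has both players best-responding. For instance, Alice's best reply to P is R, but against R Bob prefers S over P.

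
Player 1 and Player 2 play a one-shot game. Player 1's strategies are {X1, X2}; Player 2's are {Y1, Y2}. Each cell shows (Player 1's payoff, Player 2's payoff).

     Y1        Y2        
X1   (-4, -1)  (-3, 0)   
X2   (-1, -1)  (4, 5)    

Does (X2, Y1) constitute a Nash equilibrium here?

Holding Player 2 at Y1: Player 1 gets -1 from X2, versus -4 from X1. No profitable deviation for Player 1.
Holding Player 1 at X2: Player 2 gets -1 from Y1 but could get 5 by switching to Y2. Player 2 has a profitable deviation.

No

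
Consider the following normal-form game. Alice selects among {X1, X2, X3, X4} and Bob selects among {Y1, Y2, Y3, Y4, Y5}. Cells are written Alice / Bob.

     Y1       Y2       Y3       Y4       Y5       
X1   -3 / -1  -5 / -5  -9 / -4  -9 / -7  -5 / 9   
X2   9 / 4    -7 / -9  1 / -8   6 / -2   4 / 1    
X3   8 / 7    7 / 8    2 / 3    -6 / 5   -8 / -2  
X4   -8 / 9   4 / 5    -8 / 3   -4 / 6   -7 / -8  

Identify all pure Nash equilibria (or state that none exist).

(X2, Y1) and (X3, Y2)

Find each player's best response to every opponent strategy; NE are the intersections.
Alice's best responses — vs Y1: X2 (payoff 9); vs Y2: X3 (payoff 7); vs Y3: X3 (payoff 2); vs Y4: X2 (payoff 6); vs Y5: X2 (payoff 4).
Bob's best responses — vs X1: Y5 (payoff 9); vs X2: Y1 (payoff 4); vs X3: Y2 (payoff 8); vs X4: Y1 (payoff 9).
Mutual best responses occur at (X2, Y1) and (X3, Y2); at each, neither player gains by switching.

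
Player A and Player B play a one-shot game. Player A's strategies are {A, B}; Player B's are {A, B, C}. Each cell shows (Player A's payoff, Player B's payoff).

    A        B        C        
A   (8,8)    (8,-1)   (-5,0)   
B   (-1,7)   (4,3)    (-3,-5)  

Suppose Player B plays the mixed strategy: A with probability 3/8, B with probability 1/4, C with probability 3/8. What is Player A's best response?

Player A's best reply maximizes expected payoff against the mix.
A: (3/8)·8 + (1/4)·8 + (3/8)·(-5) = 25/8
B: (3/8)·(-1) + (1/4)·4 + (3/8)·(-3) = -1/2
Highest expected payoff is 25/8, from A.

A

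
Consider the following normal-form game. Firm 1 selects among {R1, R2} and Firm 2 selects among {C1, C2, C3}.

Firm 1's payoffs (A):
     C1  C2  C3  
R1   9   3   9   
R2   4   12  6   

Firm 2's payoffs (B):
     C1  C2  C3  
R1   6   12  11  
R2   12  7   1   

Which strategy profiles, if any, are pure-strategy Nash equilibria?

No pure-strategy Nash equilibrium

Check mutual best responses: a cell is a NE iff neither player can gain by unilaterally deviating.
Firm 1's best responses — vs C1: R1 (payoff 9); vs C2: R2 (payoff 12); vs C3: R1 (payoff 9).
Firm 2's best responses — vs R1: C2 (payoff 12); vs R2: C1 (payoff 12).
No cell has both players best-responding. For instance, Firm 1's best reply to C1 is R1, but against R1 Firm 2 prefers C2 over C1.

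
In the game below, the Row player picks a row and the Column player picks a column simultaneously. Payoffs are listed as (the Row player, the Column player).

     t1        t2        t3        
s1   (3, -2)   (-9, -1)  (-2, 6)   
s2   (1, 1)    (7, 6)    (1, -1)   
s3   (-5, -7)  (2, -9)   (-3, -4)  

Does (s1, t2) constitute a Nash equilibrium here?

No

Holding the Column player at t2: the Row player gets -9 from s1 but could get 7 by switching to s2. The Row player has a profitable deviation.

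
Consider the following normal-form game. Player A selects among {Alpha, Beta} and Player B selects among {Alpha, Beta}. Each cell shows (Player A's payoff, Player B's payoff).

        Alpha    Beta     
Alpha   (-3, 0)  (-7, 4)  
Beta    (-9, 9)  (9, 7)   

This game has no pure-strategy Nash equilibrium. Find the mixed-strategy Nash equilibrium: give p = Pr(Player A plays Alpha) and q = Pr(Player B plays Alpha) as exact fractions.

In a mixed NE each player is indifferent between their pure strategies, so the opponent's mix sets the indifference.
Player B indifferent between Alpha and Beta: p·0 + (1−p)·9 = p·4 + (1−p)·7 ⟹ 9 + (-9)p = 7 + (-3)p ⟹ p = 1/3.
Player A indifferent between Alpha and Beta: q·(-3) + (1−q)·(-7) = q·(-9) + (1−q)·9 ⟹ (-7) + 4q = 9 + (-18)q ⟹ q = 8/11.

p = 1/3, q = 8/11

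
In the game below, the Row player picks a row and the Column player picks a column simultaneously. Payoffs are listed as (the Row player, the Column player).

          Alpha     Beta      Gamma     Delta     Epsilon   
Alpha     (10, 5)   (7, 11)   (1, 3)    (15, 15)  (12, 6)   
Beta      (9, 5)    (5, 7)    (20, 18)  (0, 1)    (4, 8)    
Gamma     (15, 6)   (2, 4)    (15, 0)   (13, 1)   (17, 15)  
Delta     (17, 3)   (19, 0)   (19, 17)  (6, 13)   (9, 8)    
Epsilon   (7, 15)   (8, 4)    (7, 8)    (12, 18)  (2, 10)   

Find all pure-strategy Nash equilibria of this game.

Find each player's best response to every opponent strategy; NE are the intersections.
The Row player's best responses — vs Alpha: Delta (payoff 17); vs Beta: Delta (payoff 19); vs Gamma: Beta (payoff 20); vs Delta: Alpha (payoff 15); vs Epsilon: Gamma (payoff 17).
The Column player's best responses — vs Alpha: Delta (payoff 15); vs Beta: Gamma (payoff 18); vs Gamma: Epsilon (payoff 15); vs Delta: Gamma (payoff 17); vs Epsilon: Delta (payoff 18).
Mutual best responses occur at (Alpha, Delta), (Beta, Gamma), and (Gamma, Epsilon); at each, neither player gains by switching.

(Alpha, Delta), (Beta, Gamma), and (Gamma, Epsilon)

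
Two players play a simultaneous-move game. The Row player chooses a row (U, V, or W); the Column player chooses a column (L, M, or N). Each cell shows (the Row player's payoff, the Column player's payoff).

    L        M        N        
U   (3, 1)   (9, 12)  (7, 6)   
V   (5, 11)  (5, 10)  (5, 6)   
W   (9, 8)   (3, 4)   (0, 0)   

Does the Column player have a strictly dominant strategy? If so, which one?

A strategy is strictly dominant if it gives the Column player a strictly higher payoff than every other strategy, against every choice by the opponent.
L is not dominant: against U, M gives 12 > 1.
M is not dominant: against V, L gives 11 > 10.
N is not dominant: against U, M gives 12 > 6.
No single strategy is best against every opponent action.

None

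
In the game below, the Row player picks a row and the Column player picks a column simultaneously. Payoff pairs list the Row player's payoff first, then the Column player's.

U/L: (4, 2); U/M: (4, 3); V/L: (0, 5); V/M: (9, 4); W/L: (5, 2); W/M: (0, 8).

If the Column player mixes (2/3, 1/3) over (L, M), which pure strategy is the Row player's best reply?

Compute the Row player's expected payoff from each pure strategy against the given mix.
U: (2/3)·4 + (1/3)·4 = 4
V: (2/3)·0 + (1/3)·9 = 3
W: (2/3)·5 + (1/3)·0 = 10/3
Highest expected payoff is 4, from U.

U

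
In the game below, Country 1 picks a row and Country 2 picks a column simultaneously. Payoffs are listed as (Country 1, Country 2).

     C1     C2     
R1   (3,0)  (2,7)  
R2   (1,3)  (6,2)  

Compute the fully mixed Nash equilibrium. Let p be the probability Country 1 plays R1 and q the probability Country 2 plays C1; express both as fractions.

Each player's mixing probability is pinned down by making the *other* player indifferent.
Country 2 indifferent between C1 and C2: p·0 + (1−p)·3 = p·7 + (1−p)·2 ⟹ 3 + (-3)p = 2 + 5p ⟹ p = 1/8.
Country 1 indifferent between R1 and R2: q·3 + (1−q)·2 = q·1 + (1−q)·6 ⟹ 2 + 1q = 6 + (-5)q ⟹ q = 2/3.

p = 1/8, q = 2/3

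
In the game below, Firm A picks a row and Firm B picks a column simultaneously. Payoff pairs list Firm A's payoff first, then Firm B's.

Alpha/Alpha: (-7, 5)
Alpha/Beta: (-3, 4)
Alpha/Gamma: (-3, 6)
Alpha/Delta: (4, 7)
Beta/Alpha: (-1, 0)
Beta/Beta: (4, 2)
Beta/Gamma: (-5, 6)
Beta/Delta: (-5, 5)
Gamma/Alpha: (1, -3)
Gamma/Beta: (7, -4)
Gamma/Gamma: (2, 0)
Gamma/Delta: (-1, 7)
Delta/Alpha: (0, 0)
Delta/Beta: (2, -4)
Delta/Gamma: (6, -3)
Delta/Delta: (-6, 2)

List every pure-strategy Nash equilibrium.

(Alpha, Delta)

Check mutual best responses: a cell is a NE iff neither player can gain by unilaterally deviating.
Firm A's best responses — vs Alpha: Gamma (payoff 1); vs Beta: Gamma (payoff 7); vs Gamma: Delta (payoff 6); vs Delta: Alpha (payoff 4).
Firm B's best responses — vs Alpha: Delta (payoff 7); vs Beta: Gamma (payoff 6); vs Gamma: Delta (payoff 7); vs Delta: Delta (payoff 2).
The only mutual best response is (Alpha, Delta); neither player gains by switching there.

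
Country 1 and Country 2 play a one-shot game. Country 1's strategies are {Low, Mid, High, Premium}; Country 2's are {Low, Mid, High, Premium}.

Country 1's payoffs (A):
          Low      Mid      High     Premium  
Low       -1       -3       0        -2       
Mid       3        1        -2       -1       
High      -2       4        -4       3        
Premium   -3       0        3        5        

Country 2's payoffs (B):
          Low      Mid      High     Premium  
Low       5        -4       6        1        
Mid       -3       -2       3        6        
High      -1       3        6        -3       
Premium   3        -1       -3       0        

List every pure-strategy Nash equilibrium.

No pure-strategy Nash equilibrium

Find each player's best response to every opponent strategy; NE are the intersections.
Country 1's best responses — vs Low: Mid (payoff 3); vs Mid: High (payoff 4); vs High: Premium (payoff 3); vs Premium: Premium (payoff 5).
Country 2's best responses — vs Low: High (payoff 6); vs Mid: Premium (payoff 6); vs High: High (payoff 6); vs Premium: Low (payoff 3).
No cell has both players best-responding. For instance, Country 1's best reply to High is Premium, but against Premium Country 2 prefers Low over High.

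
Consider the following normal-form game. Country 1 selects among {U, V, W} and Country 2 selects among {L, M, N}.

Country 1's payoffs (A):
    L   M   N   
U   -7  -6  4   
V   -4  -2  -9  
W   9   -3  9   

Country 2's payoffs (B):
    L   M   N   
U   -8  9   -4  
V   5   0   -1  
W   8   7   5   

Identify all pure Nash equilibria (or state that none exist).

(W, L)

A profile is a Nash equilibrium when each player is best-responding to the other.
Country 1's best responses — vs L: W (payoff 9); vs M: V (payoff -2); vs N: W (payoff 9).
Country 2's best responses — vs U: M (payoff 9); vs V: L (payoff 5); vs W: L (payoff 8).
The only mutual best response is (W, L); neither player gains by switching there.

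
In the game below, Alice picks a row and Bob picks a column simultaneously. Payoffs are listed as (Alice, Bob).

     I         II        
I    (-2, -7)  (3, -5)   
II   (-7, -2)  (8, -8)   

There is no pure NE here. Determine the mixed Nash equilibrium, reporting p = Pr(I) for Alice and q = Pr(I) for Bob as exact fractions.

p = 3/4, q = 1/2

Each player's mixing probability is pinned down by making the *other* player indifferent.
Bob indifferent between I and II: p·(-7) + (1−p)·(-2) = p·(-5) + (1−p)·(-8) ⟹ (-2) + (-5)p = (-8) + 3p ⟹ p = 3/4.
Alice indifferent between I and II: q·(-2) + (1−q)·3 = q·(-7) + (1−q)·8 ⟹ 3 + (-5)q = 8 + (-15)q ⟹ q = 1/2.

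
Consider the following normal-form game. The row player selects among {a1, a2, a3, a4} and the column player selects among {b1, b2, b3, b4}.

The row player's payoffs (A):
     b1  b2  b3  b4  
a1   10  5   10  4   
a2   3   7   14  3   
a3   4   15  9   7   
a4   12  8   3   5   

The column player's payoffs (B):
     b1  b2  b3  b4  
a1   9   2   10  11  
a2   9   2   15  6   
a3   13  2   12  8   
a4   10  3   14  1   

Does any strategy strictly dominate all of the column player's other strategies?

Check whether one of the column player's strategies beats all alternatives regardless of what the opponent does.
b1 is not dominant: against a1, b3 gives 10 > 9.
b2 is not dominant: against a1, b1 gives 9 > 2.
b3 is not dominant: against a1, b4 gives 11 > 10.
b4 is not dominant: against a2, b1 gives 9 > 6.
No single strategy is best against every opponent action.

None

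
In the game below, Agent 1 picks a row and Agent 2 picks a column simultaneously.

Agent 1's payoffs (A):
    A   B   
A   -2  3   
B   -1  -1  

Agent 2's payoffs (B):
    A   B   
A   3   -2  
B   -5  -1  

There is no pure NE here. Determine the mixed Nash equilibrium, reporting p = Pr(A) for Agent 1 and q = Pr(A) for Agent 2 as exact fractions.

In a mixed NE each player is indifferent between their pure strategies, so the opponent's mix sets the indifference.
Agent 2 indifferent between A and B: p·3 + (1−p)·(-5) = p·(-2) + (1−p)·(-1) ⟹ (-5) + 8p = (-1) + (-1)p ⟹ p = 4/9.
Agent 1 indifferent between A and B: q·(-2) + (1−q)·3 = q·(-1) + (1−q)·(-1) ⟹ 3 + (-5)q = (-1) + 0q ⟹ q = 4/5.

p = 4/9, q = 4/5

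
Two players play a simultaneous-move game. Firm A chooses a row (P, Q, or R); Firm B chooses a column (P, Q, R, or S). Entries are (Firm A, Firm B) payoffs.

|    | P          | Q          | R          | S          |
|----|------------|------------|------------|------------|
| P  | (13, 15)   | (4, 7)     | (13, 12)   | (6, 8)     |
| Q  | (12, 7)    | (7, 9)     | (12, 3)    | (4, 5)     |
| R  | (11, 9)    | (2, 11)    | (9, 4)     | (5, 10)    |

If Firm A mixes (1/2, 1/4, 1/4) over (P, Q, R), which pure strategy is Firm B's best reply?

P

Firm B's best reply maximizes expected payoff against the mix.
P: (1/2)·15 + (1/4)·7 + (1/4)·9 = 23/2
Q: (1/2)·7 + (1/4)·9 + (1/4)·11 = 17/2
R: (1/2)·12 + (1/4)·3 + (1/4)·4 = 31/4
S: (1/2)·8 + (1/4)·5 + (1/4)·10 = 31/4
Highest expected payoff is 23/2, from P.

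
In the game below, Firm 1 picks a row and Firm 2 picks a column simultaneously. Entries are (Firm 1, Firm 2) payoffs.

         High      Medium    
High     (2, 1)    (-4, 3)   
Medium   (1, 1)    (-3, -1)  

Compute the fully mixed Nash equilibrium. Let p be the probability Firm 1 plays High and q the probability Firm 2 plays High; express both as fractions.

p = 1/2, q = 1/2

In a mixed NE each player is indifferent between their pure strategies, so the opponent's mix sets the indifference.
Firm 2 indifferent between High and Medium: p·1 + (1−p)·1 = p·3 + (1−p)·(-1) ⟹ 1 + 0p = (-1) + 4p ⟹ p = 1/2.
Firm 1 indifferent between High and Medium: q·2 + (1−q)·(-4) = q·1 + (1−q)·(-3) ⟹ (-4) + 6q = (-3) + 4q ⟹ q = 1/2.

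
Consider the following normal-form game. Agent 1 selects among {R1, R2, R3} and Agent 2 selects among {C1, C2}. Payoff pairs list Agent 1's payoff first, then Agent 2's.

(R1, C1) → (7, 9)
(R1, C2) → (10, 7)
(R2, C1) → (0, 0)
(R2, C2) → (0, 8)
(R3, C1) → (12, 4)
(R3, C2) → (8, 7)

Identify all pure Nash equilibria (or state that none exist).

There is no pure-strategy Nash equilibrium

A profile is a Nash equilibrium when each player is best-responding to the other.
Agent 1's best responses — vs C1: R3 (payoff 12); vs C2: R1 (payoff 10).
Agent 2's best responses — vs R1: C1 (payoff 9); vs R2: C2 (payoff 8); vs R3: C2 (payoff 7).
No cell has both players best-responding. For instance, Agent 1's best reply to C1 is R3, but against R3 Agent 2 prefers C2 over C1.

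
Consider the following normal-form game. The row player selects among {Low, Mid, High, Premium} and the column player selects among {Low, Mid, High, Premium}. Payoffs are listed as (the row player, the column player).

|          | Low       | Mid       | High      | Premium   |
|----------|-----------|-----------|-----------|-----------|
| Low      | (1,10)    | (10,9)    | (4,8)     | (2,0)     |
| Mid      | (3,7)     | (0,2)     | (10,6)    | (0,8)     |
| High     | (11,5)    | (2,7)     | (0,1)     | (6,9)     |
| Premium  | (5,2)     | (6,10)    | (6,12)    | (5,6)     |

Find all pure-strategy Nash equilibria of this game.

Find each player's best response to every opponent strategy; NE are the intersections.
The row player's best responses — vs Low: High (payoff 11); vs Mid: Low (payoff 10); vs High: Mid (payoff 10); vs Premium: High (payoff 6).
The column player's best responses — vs Low: Low (payoff 10); vs Mid: Premium (payoff 8); vs High: Premium (payoff 9); vs Premium: High (payoff 12).
The only mutual best response is (High, Premium); neither player gains by switching there.

(High, Premium)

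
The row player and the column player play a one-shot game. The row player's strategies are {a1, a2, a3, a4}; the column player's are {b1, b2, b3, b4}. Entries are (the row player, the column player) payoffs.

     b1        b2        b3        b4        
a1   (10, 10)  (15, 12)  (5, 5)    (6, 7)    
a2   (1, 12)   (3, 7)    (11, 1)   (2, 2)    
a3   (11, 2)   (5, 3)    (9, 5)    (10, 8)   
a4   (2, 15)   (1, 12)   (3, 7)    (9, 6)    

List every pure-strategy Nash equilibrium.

(a1, b2) and (a3, b4)

A profile is a Nash equilibrium when each player is best-responding to the other.
The row player's best responses — vs b1: a3 (payoff 11); vs b2: a1 (payoff 15); vs b3: a2 (payoff 11); vs b4: a3 (payoff 10).
The column player's best responses — vs a1: b2 (payoff 12); vs a2: b1 (payoff 12); vs a3: b4 (payoff 8); vs a4: b1 (payoff 15).
Mutual best responses occur at (a1, b2) and (a3, b4); at each, neither player gains by switching.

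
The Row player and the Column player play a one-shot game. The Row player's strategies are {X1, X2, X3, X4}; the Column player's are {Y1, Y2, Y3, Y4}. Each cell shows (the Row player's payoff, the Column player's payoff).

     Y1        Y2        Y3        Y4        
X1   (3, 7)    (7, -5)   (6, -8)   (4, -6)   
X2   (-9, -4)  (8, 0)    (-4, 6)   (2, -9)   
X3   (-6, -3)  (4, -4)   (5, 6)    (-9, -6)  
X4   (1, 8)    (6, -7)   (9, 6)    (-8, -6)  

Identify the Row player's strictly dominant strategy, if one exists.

Check whether one of the Row player's strategies beats all alternatives regardless of what the opponent does.
X1 is not dominant: against Y2, X2 gives 8 > 7.
X2 is not dominant: against Y1, X1 gives 3 > -9.
X3 is not dominant: against Y1, X1 gives 3 > -6.
X4 is not dominant: against Y1, X1 gives 3 > 1.
No single strategy is best against every opponent action.

None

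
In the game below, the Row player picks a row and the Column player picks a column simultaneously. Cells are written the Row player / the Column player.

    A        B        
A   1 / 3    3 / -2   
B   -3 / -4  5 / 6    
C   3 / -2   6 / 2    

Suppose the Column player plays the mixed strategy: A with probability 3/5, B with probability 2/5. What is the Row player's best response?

Compute the Row player's expected payoff from each pure strategy against the given mix.
A: (3/5)·1 + (2/5)·3 = 9/5
B: (3/5)·(-3) + (2/5)·5 = 1/5
C: (3/5)·3 + (2/5)·6 = 21/5
Highest expected payoff is 21/5, from C.

C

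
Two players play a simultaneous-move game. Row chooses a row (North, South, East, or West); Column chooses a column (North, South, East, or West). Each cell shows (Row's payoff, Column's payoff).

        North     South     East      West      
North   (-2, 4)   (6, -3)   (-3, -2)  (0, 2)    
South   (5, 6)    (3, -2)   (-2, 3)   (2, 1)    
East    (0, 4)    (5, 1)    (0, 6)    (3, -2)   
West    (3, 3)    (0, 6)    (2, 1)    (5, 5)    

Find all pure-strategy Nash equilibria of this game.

A profile is a Nash equilibrium when each player is best-responding to the other.
Row's best responses — vs North: South (payoff 5); vs South: North (payoff 6); vs East: West (payoff 2); vs West: West (payoff 5).
Column's best responses — vs North: North (payoff 4); vs South: North (payoff 6); vs East: East (payoff 6); vs West: South (payoff 6).
The only mutual best response is (South, North); neither player gains by switching there.

(South, North)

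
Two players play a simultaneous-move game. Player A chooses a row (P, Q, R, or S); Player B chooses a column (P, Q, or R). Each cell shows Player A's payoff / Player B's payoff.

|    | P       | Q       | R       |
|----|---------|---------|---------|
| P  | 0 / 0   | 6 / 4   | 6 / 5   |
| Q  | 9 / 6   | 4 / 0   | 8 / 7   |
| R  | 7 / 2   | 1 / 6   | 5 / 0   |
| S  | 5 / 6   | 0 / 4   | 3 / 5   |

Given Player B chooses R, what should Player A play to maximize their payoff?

With Player B fixed at R, Player A's payoffs are: P → 6, Q → 8, R → 5, S → 3.
The maximum is 8, achieved by Q.

Q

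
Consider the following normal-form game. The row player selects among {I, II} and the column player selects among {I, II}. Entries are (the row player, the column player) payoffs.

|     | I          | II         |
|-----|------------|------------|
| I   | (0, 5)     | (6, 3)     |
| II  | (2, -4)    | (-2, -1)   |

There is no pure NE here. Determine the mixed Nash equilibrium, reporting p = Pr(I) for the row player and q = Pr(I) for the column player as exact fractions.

In a mixed NE each player is indifferent between their pure strategies, so the opponent's mix sets the indifference.
The column player indifferent between I and II: p·5 + (1−p)·(-4) = p·3 + (1−p)·(-1) ⟹ (-4) + 9p = (-1) + 4p ⟹ p = 3/5.
The row player indifferent between I and II: q·0 + (1−q)·6 = q·2 + (1−q)·(-2) ⟹ 6 + (-6)q = (-2) + 4q ⟹ q = 4/5.

p = 3/5, q = 4/5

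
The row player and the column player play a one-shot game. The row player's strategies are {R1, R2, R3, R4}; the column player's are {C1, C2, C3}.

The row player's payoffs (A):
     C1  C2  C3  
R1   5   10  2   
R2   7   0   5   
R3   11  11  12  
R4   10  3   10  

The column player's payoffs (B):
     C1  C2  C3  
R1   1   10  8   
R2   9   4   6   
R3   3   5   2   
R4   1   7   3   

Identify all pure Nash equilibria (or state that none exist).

(R3, C2)

Check mutual best responses: a cell is a NE iff neither player can gain by unilaterally deviating.
The row player's best responses — vs C1: R3 (payoff 11); vs C2: R3 (payoff 11); vs C3: R3 (payoff 12).
The column player's best responses — vs R1: C2 (payoff 10); vs R2: C1 (payoff 9); vs R3: C2 (payoff 5); vs R4: C2 (payoff 7).
The only mutual best response is (R3, C2); neither player gains by switching there.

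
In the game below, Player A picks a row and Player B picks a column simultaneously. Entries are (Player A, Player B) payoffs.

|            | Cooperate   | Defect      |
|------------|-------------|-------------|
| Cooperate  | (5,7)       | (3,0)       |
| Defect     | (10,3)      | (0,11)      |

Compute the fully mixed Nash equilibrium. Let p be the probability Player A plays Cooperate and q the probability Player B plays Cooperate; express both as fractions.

p = 8/15, q = 3/8

Each player's mixing probability is pinned down by making the *other* player indifferent.
Player B indifferent between Cooperate and Defect: p·7 + (1−p)·3 = p·0 + (1−p)·11 ⟹ 3 + 4p = 11 + (-11)p ⟹ p = 8/15.
Player A indifferent between Cooperate and Defect: q·5 + (1−q)·3 = q·10 + (1−q)·0 ⟹ 3 + 2q = 0 + 10q ⟹ q = 3/8.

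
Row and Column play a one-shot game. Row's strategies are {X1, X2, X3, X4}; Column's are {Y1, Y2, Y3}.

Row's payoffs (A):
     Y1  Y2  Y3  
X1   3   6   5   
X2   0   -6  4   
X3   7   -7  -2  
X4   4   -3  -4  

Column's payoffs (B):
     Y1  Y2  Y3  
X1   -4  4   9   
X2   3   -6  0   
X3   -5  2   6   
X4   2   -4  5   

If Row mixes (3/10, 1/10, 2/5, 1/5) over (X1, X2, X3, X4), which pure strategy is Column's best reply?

Compute Column's expected payoff from each pure strategy against the given mix.
Y1: (3/10)·(-4) + (1/10)·3 + (2/5)·(-5) + (1/5)·2 = -5/2
Y2: (3/10)·4 + (1/10)·(-6) + (2/5)·2 + (1/5)·(-4) = 3/5
Y3: (3/10)·9 + (1/10)·0 + (2/5)·6 + (1/5)·5 = 61/10
Highest expected payoff is 61/10, from Y3.

Y3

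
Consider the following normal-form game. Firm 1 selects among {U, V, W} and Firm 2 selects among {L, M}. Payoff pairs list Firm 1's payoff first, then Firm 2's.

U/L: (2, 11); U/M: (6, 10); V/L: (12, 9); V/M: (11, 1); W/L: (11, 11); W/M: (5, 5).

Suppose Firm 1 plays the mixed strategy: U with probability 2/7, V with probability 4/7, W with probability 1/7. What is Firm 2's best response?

Firm 2's best reply maximizes expected payoff against the mix.
L: (2/7)·11 + (4/7)·9 + (1/7)·11 = 69/7
M: (2/7)·10 + (4/7)·1 + (1/7)·5 = 29/7
Highest expected payoff is 69/7, from L.

L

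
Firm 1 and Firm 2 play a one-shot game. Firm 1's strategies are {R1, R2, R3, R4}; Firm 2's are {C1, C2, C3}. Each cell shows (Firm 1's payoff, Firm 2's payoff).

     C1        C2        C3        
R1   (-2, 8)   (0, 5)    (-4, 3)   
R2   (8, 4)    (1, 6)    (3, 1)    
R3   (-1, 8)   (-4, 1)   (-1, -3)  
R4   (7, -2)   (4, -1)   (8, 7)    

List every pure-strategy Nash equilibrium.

A profile is a Nash equilibrium when each player is best-responding to the other.
Firm 1's best responses — vs C1: R2 (payoff 8); vs C2: R4 (payoff 4); vs C3: R4 (payoff 8).
Firm 2's best responses — vs R1: C1 (payoff 8); vs R2: C2 (payoff 6); vs R3: C1 (payoff 8); vs R4: C3 (payoff 7).
The only mutual best response is (R4, C3); neither player gains by switching there.

(R4, C3)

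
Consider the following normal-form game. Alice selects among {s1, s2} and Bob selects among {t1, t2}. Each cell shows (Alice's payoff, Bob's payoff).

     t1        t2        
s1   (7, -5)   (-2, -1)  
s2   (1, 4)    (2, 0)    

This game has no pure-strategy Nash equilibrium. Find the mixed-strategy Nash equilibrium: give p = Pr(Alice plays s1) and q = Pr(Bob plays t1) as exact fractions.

In a mixed NE each player is indifferent between their pure strategies, so the opponent's mix sets the indifference.
Bob indifferent between t1 and t2: p·(-5) + (1−p)·4 = p·(-1) + (1−p)·0 ⟹ 4 + (-9)p = 0 + (-1)p ⟹ p = 1/2.
Alice indifferent between s1 and s2: q·7 + (1−q)·(-2) = q·1 + (1−q)·2 ⟹ (-2) + 9q = 2 + (-1)q ⟹ q = 2/5.

p = 1/2, q = 2/5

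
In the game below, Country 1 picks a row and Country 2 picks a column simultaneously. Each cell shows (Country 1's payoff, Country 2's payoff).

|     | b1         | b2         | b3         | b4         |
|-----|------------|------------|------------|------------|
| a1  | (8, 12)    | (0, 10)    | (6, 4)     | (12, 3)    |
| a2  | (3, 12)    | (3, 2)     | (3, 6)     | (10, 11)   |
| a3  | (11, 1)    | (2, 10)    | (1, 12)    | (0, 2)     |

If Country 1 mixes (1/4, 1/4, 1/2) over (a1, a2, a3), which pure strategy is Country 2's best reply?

b3

Country 2's best reply maximizes expected payoff against the mix.
b1: (1/4)·12 + (1/4)·12 + (1/2)·1 = 13/2
b2: (1/4)·10 + (1/4)·2 + (1/2)·10 = 8
b3: (1/4)·4 + (1/4)·6 + (1/2)·12 = 17/2
b4: (1/4)·3 + (1/4)·11 + (1/2)·2 = 9/2
Highest expected payoff is 17/2, from b3.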